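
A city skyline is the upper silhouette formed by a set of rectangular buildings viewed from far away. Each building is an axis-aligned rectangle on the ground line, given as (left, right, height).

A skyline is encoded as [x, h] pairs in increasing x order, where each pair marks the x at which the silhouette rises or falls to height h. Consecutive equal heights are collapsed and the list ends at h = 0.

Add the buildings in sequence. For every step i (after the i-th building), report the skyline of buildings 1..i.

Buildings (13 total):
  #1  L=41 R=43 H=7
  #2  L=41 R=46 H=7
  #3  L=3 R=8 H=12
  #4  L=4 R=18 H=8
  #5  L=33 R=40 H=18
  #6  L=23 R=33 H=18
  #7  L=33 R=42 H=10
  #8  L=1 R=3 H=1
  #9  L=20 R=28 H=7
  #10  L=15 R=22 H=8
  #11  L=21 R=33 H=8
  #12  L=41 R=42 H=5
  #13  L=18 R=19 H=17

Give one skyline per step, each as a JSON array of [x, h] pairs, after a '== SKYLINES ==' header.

== SKYLINES ==
[[41,7],[43,0]]
[[41,7],[46,0]]
[[3,12],[8,0],[41,7],[46,0]]
[[3,12],[8,8],[18,0],[41,7],[46,0]]
[[3,12],[8,8],[18,0],[33,18],[40,0],[41,7],[46,0]]
[[3,12],[8,8],[18,0],[23,18],[40,0],[41,7],[46,0]]
[[3,12],[8,8],[18,0],[23,18],[40,10],[42,7],[46,0]]
[[1,1],[3,12],[8,8],[18,0],[23,18],[40,10],[42,7],[46,0]]
[[1,1],[3,12],[8,8],[18,0],[20,7],[23,18],[40,10],[42,7],[46,0]]
[[1,1],[3,12],[8,8],[22,7],[23,18],[40,10],[42,7],[46,0]]
[[1,1],[3,12],[8,8],[23,18],[40,10],[42,7],[46,0]]
[[1,1],[3,12],[8,8],[23,18],[40,10],[42,7],[46,0]]
[[1,1],[3,12],[8,8],[18,17],[19,8],[23,18],[40,10],[42,7],[46,0]]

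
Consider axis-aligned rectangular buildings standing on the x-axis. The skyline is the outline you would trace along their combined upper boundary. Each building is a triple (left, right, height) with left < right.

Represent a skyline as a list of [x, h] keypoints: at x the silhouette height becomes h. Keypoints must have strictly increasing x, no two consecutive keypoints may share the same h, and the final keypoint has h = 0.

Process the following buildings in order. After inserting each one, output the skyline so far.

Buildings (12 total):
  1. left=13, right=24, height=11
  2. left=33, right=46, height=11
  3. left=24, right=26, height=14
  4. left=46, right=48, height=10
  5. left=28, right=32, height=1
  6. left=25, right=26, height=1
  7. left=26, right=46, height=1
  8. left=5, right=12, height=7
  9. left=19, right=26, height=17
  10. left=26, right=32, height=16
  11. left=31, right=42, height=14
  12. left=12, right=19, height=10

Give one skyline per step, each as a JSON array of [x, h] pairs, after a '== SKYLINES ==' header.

== SKYLINES ==
[[13,11],[24,0]]
[[13,11],[24,0],[33,11],[46,0]]
[[13,11],[24,14],[26,0],[33,11],[46,0]]
[[13,11],[24,14],[26,0],[33,11],[46,10],[48,0]]
[[13,11],[24,14],[26,0],[28,1],[32,0],[33,11],[46,10],[48,0]]
[[13,11],[24,14],[26,0],[28,1],[32,0],[33,11],[46,10],[48,0]]
[[13,11],[24,14],[26,1],[33,11],[46,10],[48,0]]
[[5,7],[12,0],[13,11],[24,14],[26,1],[33,11],[46,10],[48,0]]
[[5,7],[12,0],[13,11],[19,17],[26,1],[33,11],[46,10],[48,0]]
[[5,7],[12,0],[13,11],[19,17],[26,16],[32,1],[33,11],[46,10],[48,0]]
[[5,7],[12,0],[13,11],[19,17],[26,16],[32,14],[42,11],[46,10],[48,0]]
[[5,7],[12,10],[13,11],[19,17],[26,16],[32,14],[42,11],[46,10],[48,0]]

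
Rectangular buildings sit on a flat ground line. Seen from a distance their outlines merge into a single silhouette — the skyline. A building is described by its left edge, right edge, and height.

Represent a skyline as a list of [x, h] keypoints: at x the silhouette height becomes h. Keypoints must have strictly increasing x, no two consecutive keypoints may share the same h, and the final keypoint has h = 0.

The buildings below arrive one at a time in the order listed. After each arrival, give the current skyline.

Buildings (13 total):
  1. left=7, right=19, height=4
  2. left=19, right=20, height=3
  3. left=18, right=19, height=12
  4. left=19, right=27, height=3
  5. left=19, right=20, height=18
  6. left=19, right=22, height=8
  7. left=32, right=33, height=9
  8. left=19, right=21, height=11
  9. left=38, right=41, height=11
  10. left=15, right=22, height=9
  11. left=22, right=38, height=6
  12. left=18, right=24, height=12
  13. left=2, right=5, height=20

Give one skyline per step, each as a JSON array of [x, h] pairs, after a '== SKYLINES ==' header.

== SKYLINES ==
[[7,4],[19,0]]
[[7,4],[19,3],[20,0]]
[[7,4],[18,12],[19,3],[20,0]]
[[7,4],[18,12],[19,3],[27,0]]
[[7,4],[18,12],[19,18],[20,3],[27,0]]
[[7,4],[18,12],[19,18],[20,8],[22,3],[27,0]]
[[7,4],[18,12],[19,18],[20,8],[22,3],[27,0],[32,9],[33,0]]
[[7,4],[18,12],[19,18],[20,11],[21,8],[22,3],[27,0],[32,9],[33,0]]
[[7,4],[18,12],[19,18],[20,11],[21,8],[22,3],[27,0],[32,9],[33,0],[38,11],[41,0]]
[[7,4],[15,9],[18,12],[19,18],[20,11],[21,9],[22,3],[27,0],[32,9],[33,0],[38,11],[41,0]]
[[7,4],[15,9],[18,12],[19,18],[20,11],[21,9],[22,6],[32,9],[33,6],[38,11],[41,0]]
[[7,4],[15,9],[18,12],[19,18],[20,12],[24,6],[32,9],[33,6],[38,11],[41,0]]
[[2,20],[5,0],[7,4],[15,9],[18,12],[19,18],[20,12],[24,6],[32,9],[33,6],[38,11],[41,0]]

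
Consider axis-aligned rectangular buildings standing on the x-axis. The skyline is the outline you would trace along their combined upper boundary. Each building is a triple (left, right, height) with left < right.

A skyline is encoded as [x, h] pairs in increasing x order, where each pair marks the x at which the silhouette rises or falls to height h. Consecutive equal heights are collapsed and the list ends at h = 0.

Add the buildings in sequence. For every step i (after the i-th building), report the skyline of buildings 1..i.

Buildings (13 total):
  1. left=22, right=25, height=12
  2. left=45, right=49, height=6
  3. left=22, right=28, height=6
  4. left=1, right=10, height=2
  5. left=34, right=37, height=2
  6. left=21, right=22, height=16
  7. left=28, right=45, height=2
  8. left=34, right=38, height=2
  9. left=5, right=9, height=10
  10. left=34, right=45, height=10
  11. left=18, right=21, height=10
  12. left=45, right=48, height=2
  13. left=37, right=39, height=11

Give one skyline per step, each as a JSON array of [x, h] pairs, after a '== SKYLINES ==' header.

== SKYLINES ==
[[22,12],[25,0]]
[[22,12],[25,0],[45,6],[49,0]]
[[22,12],[25,6],[28,0],[45,6],[49,0]]
[[1,2],[10,0],[22,12],[25,6],[28,0],[45,6],[49,0]]
[[1,2],[10,0],[22,12],[25,6],[28,0],[34,2],[37,0],[45,6],[49,0]]
[[1,2],[10,0],[21,16],[22,12],[25,6],[28,0],[34,2],[37,0],[45,6],[49,0]]
[[1,2],[10,0],[21,16],[22,12],[25,6],[28,2],[45,6],[49,0]]
[[1,2],[10,0],[21,16],[22,12],[25,6],[28,2],[45,6],[49,0]]
[[1,2],[5,10],[9,2],[10,0],[21,16],[22,12],[25,6],[28,2],[45,6],[49,0]]
[[1,2],[5,10],[9,2],[10,0],[21,16],[22,12],[25,6],[28,2],[34,10],[45,6],[49,0]]
[[1,2],[5,10],[9,2],[10,0],[18,10],[21,16],[22,12],[25,6],[28,2],[34,10],[45,6],[49,0]]
[[1,2],[5,10],[9,2],[10,0],[18,10],[21,16],[22,12],[25,6],[28,2],[34,10],[45,6],[49,0]]
[[1,2],[5,10],[9,2],[10,0],[18,10],[21,16],[22,12],[25,6],[28,2],[34,10],[37,11],[39,10],[45,6],[49,0]]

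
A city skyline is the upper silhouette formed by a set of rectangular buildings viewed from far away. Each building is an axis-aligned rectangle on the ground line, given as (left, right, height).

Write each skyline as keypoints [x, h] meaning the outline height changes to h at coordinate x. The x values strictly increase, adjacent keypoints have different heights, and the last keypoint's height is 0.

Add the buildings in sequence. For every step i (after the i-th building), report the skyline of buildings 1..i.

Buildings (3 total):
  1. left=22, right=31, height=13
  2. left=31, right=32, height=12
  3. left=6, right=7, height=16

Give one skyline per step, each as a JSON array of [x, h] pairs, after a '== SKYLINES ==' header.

== SKYLINES ==
[[22,13],[31,0]]
[[22,13],[31,12],[32,0]]
[[6,16],[7,0],[22,13],[31,12],[32,0]]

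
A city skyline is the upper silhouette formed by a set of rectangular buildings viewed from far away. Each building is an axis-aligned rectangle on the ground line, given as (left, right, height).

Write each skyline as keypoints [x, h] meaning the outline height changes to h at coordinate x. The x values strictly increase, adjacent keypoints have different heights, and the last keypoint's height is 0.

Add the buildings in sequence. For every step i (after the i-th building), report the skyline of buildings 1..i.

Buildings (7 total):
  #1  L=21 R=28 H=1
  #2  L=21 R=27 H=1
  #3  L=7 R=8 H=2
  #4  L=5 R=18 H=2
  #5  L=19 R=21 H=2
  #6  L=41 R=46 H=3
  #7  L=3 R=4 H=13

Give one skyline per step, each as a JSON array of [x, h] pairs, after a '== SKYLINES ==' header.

== SKYLINES ==
[[21,1],[28,0]]
[[21,1],[28,0]]
[[7,2],[8,0],[21,1],[28,0]]
[[5,2],[18,0],[21,1],[28,0]]
[[5,2],[18,0],[19,2],[21,1],[28,0]]
[[5,2],[18,0],[19,2],[21,1],[28,0],[41,3],[46,0]]
[[3,13],[4,0],[5,2],[18,0],[19,2],[21,1],[28,0],[41,3],[46,0]]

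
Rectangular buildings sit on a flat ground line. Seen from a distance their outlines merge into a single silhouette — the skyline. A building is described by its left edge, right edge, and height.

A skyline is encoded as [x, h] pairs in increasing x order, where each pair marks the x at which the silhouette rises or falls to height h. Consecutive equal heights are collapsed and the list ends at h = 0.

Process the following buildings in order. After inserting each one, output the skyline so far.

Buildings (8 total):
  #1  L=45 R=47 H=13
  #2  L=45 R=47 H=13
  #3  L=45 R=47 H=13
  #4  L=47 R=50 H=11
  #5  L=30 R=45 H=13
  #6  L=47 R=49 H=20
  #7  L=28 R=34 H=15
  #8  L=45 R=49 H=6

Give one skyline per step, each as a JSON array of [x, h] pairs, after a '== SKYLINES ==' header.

== SKYLINES ==
[[45,13],[47,0]]
[[45,13],[47,0]]
[[45,13],[47,0]]
[[45,13],[47,11],[50,0]]
[[30,13],[47,11],[50,0]]
[[30,13],[47,20],[49,11],[50,0]]
[[28,15],[34,13],[47,20],[49,11],[50,0]]
[[28,15],[34,13],[47,20],[49,11],[50,0]]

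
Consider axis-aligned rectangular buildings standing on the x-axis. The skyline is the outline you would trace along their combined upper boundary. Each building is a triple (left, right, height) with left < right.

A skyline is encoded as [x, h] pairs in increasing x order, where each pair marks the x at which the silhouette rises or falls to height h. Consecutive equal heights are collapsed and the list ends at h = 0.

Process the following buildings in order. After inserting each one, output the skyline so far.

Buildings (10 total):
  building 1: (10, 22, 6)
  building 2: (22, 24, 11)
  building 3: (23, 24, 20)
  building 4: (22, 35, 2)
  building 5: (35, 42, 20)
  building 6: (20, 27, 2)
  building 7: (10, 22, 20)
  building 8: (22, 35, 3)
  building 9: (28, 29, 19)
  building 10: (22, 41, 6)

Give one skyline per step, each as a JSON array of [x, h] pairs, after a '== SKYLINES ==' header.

== SKYLINES ==
[[10,6],[22,0]]
[[10,6],[22,11],[24,0]]
[[10,6],[22,11],[23,20],[24,0]]
[[10,6],[22,11],[23,20],[24,2],[35,0]]
[[10,6],[22,11],[23,20],[24,2],[35,20],[42,0]]
[[10,6],[22,11],[23,20],[24,2],[35,20],[42,0]]
[[10,20],[22,11],[23,20],[24,2],[35,20],[42,0]]
[[10,20],[22,11],[23,20],[24,3],[35,20],[42,0]]
[[10,20],[22,11],[23,20],[24,3],[28,19],[29,3],[35,20],[42,0]]
[[10,20],[22,11],[23,20],[24,6],[28,19],[29,6],[35,20],[42,0]]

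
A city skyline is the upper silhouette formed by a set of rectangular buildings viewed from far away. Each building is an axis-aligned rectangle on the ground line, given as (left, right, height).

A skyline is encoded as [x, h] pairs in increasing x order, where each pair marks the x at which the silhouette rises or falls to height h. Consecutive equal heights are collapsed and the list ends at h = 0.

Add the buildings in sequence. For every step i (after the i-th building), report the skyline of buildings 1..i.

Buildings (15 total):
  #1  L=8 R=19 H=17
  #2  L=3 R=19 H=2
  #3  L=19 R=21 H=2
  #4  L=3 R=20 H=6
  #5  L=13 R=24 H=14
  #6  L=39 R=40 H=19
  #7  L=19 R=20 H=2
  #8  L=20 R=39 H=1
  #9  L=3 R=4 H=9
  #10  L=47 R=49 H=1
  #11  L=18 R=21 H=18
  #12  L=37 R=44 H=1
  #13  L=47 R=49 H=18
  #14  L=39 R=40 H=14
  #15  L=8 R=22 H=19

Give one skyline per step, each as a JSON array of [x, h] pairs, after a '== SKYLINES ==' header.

== SKYLINES ==
[[8,17],[19,0]]
[[3,2],[8,17],[19,0]]
[[3,2],[8,17],[19,2],[21,0]]
[[3,6],[8,17],[19,6],[20,2],[21,0]]
[[3,6],[8,17],[19,14],[24,0]]
[[3,6],[8,17],[19,14],[24,0],[39,19],[40,0]]
[[3,6],[8,17],[19,14],[24,0],[39,19],[40,0]]
[[3,6],[8,17],[19,14],[24,1],[39,19],[40,0]]
[[3,9],[4,6],[8,17],[19,14],[24,1],[39,19],[40,0]]
[[3,9],[4,6],[8,17],[19,14],[24,1],[39,19],[40,0],[47,1],[49,0]]
[[3,9],[4,6],[8,17],[18,18],[21,14],[24,1],[39,19],[40,0],[47,1],[49,0]]
[[3,9],[4,6],[8,17],[18,18],[21,14],[24,1],[39,19],[40,1],[44,0],[47,1],[49,0]]
[[3,9],[4,6],[8,17],[18,18],[21,14],[24,1],[39,19],[40,1],[44,0],[47,18],[49,0]]
[[3,9],[4,6],[8,17],[18,18],[21,14],[24,1],[39,19],[40,1],[44,0],[47,18],[49,0]]
[[3,9],[4,6],[8,19],[22,14],[24,1],[39,19],[40,1],[44,0],[47,18],[49,0]]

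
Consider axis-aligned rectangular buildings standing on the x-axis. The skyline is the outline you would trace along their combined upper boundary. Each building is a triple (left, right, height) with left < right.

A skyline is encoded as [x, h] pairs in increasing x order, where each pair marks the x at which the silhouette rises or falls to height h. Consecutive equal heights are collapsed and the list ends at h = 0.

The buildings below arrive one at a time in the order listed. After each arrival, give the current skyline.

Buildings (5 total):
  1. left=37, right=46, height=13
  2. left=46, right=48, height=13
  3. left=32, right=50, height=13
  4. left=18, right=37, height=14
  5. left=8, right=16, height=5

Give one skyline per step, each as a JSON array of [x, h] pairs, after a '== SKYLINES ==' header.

== SKYLINES ==
[[37,13],[46,0]]
[[37,13],[48,0]]
[[32,13],[50,0]]
[[18,14],[37,13],[50,0]]
[[8,5],[16,0],[18,14],[37,13],[50,0]]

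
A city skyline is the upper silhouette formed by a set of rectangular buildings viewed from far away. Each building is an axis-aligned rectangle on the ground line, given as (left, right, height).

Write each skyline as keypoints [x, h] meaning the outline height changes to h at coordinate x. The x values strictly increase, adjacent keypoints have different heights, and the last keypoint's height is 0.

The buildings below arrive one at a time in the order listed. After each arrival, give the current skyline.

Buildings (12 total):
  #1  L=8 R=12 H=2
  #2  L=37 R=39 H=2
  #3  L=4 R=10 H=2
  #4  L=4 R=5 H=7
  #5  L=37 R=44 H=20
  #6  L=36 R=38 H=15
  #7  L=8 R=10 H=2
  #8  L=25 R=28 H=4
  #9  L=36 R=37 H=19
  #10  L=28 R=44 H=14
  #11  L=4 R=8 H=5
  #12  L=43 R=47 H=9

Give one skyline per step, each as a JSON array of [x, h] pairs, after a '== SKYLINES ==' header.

== SKYLINES ==
[[8,2],[12,0]]
[[8,2],[12,0],[37,2],[39,0]]
[[4,2],[12,0],[37,2],[39,0]]
[[4,7],[5,2],[12,0],[37,2],[39,0]]
[[4,7],[5,2],[12,0],[37,20],[44,0]]
[[4,7],[5,2],[12,0],[36,15],[37,20],[44,0]]
[[4,7],[5,2],[12,0],[36,15],[37,20],[44,0]]
[[4,7],[5,2],[12,0],[25,4],[28,0],[36,15],[37,20],[44,0]]
[[4,7],[5,2],[12,0],[25,4],[28,0],[36,19],[37,20],[44,0]]
[[4,7],[5,2],[12,0],[25,4],[28,14],[36,19],[37,20],[44,0]]
[[4,7],[5,5],[8,2],[12,0],[25,4],[28,14],[36,19],[37,20],[44,0]]
[[4,7],[5,5],[8,2],[12,0],[25,4],[28,14],[36,19],[37,20],[44,9],[47,0]]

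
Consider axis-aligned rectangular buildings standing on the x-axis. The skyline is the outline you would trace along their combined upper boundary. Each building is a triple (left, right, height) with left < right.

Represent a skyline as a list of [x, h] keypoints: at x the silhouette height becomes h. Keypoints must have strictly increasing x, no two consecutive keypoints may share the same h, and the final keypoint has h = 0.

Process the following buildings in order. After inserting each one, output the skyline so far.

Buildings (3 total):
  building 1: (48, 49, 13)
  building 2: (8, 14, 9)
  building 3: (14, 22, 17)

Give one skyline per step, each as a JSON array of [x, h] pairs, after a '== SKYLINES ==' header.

== SKYLINES ==
[[48,13],[49,0]]
[[8,9],[14,0],[48,13],[49,0]]
[[8,9],[14,17],[22,0],[48,13],[49,0]]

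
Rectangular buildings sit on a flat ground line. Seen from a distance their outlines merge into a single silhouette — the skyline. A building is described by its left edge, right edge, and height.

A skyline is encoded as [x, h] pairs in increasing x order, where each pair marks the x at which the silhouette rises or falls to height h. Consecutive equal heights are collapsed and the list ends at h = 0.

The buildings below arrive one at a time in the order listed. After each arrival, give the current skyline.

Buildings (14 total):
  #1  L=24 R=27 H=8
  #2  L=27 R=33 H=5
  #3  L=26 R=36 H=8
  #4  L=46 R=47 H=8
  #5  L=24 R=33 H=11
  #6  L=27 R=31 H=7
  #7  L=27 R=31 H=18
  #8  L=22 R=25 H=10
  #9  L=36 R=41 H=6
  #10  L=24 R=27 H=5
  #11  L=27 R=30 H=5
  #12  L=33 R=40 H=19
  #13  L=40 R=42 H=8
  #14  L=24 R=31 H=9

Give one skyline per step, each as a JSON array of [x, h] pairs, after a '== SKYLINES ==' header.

== SKYLINES ==
[[24,8],[27,0]]
[[24,8],[27,5],[33,0]]
[[24,8],[36,0]]
[[24,8],[36,0],[46,8],[47,0]]
[[24,11],[33,8],[36,0],[46,8],[47,0]]
[[24,11],[33,8],[36,0],[46,8],[47,0]]
[[24,11],[27,18],[31,11],[33,8],[36,0],[46,8],[47,0]]
[[22,10],[24,11],[27,18],[31,11],[33,8],[36,0],[46,8],[47,0]]
[[22,10],[24,11],[27,18],[31,11],[33,8],[36,6],[41,0],[46,8],[47,0]]
[[22,10],[24,11],[27,18],[31,11],[33,8],[36,6],[41,0],[46,8],[47,0]]
[[22,10],[24,11],[27,18],[31,11],[33,8],[36,6],[41,0],[46,8],[47,0]]
[[22,10],[24,11],[27,18],[31,11],[33,19],[40,6],[41,0],[46,8],[47,0]]
[[22,10],[24,11],[27,18],[31,11],[33,19],[40,8],[42,0],[46,8],[47,0]]
[[22,10],[24,11],[27,18],[31,11],[33,19],[40,8],[42,0],[46,8],[47,0]]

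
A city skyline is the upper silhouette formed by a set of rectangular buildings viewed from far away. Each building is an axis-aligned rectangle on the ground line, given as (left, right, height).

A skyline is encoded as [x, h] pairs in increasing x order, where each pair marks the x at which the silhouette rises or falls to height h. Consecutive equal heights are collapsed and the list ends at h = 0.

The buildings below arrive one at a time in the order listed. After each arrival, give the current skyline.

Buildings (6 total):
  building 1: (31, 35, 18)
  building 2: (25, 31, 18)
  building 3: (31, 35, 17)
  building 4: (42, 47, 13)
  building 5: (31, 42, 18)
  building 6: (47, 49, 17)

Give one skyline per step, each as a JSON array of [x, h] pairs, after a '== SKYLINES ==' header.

== SKYLINES ==
[[31,18],[35,0]]
[[25,18],[35,0]]
[[25,18],[35,0]]
[[25,18],[35,0],[42,13],[47,0]]
[[25,18],[42,13],[47,0]]
[[25,18],[42,13],[47,17],[49,0]]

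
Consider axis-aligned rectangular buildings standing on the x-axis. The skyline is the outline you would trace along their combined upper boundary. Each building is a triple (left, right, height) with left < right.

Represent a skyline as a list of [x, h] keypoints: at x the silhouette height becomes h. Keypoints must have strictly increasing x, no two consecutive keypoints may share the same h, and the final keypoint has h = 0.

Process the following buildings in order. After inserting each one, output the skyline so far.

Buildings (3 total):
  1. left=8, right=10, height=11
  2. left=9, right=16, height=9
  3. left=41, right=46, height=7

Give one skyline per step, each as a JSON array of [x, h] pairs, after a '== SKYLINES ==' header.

== SKYLINES ==
[[8,11],[10,0]]
[[8,11],[10,9],[16,0]]
[[8,11],[10,9],[16,0],[41,7],[46,0]]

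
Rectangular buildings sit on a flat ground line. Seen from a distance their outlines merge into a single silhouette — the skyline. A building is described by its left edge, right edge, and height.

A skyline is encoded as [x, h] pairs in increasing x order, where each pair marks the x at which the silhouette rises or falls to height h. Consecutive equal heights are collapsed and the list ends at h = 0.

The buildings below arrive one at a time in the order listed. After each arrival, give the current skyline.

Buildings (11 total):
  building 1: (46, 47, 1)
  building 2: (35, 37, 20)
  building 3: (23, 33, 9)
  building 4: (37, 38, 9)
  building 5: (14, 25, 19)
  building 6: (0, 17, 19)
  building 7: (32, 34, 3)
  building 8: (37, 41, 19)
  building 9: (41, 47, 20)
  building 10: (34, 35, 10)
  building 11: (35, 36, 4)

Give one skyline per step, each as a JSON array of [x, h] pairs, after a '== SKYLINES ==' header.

== SKYLINES ==
[[46,1],[47,0]]
[[35,20],[37,0],[46,1],[47,0]]
[[23,9],[33,0],[35,20],[37,0],[46,1],[47,0]]
[[23,9],[33,0],[35,20],[37,9],[38,0],[46,1],[47,0]]
[[14,19],[25,9],[33,0],[35,20],[37,9],[38,0],[46,1],[47,0]]
[[0,19],[25,9],[33,0],[35,20],[37,9],[38,0],[46,1],[47,0]]
[[0,19],[25,9],[33,3],[34,0],[35,20],[37,9],[38,0],[46,1],[47,0]]
[[0,19],[25,9],[33,3],[34,0],[35,20],[37,19],[41,0],[46,1],[47,0]]
[[0,19],[25,9],[33,3],[34,0],[35,20],[37,19],[41,20],[47,0]]
[[0,19],[25,9],[33,3],[34,10],[35,20],[37,19],[41,20],[47,0]]
[[0,19],[25,9],[33,3],[34,10],[35,20],[37,19],[41,20],[47,0]]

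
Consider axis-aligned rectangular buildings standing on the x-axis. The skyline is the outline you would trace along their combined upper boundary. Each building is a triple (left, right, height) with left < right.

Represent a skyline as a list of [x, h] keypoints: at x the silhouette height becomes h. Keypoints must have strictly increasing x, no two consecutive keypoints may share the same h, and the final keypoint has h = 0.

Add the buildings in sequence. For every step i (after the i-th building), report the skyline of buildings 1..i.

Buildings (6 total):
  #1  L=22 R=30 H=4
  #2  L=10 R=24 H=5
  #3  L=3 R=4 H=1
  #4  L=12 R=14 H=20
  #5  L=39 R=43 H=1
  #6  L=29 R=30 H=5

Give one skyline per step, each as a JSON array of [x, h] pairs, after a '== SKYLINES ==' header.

== SKYLINES ==
[[22,4],[30,0]]
[[10,5],[24,4],[30,0]]
[[3,1],[4,0],[10,5],[24,4],[30,0]]
[[3,1],[4,0],[10,5],[12,20],[14,5],[24,4],[30,0]]
[[3,1],[4,0],[10,5],[12,20],[14,5],[24,4],[30,0],[39,1],[43,0]]
[[3,1],[4,0],[10,5],[12,20],[14,5],[24,4],[29,5],[30,0],[39,1],[43,0]]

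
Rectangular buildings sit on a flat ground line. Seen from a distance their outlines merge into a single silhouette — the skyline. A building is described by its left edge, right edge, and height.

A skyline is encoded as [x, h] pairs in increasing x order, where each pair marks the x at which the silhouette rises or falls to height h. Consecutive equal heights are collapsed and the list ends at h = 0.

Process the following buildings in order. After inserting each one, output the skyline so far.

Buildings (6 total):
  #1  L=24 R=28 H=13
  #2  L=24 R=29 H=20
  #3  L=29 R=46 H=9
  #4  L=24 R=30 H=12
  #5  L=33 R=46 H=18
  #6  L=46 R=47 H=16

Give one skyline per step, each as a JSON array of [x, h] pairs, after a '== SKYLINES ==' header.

== SKYLINES ==
[[24,13],[28,0]]
[[24,20],[29,0]]
[[24,20],[29,9],[46,0]]
[[24,20],[29,12],[30,9],[46,0]]
[[24,20],[29,12],[30,9],[33,18],[46,0]]
[[24,20],[29,12],[30,9],[33,18],[46,16],[47,0]]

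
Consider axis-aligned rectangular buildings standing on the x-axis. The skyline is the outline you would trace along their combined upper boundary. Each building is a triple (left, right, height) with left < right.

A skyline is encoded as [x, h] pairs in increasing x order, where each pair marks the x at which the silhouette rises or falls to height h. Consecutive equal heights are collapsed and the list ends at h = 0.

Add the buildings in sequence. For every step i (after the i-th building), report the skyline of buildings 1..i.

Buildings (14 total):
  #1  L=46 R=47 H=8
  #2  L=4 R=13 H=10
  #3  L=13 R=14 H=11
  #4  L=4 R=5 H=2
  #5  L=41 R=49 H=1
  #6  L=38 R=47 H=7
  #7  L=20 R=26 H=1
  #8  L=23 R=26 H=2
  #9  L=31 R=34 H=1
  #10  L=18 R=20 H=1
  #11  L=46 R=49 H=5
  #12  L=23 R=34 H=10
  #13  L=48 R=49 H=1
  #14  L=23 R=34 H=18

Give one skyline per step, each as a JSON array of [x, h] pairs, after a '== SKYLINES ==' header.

== SKYLINES ==
[[46,8],[47,0]]
[[4,10],[13,0],[46,8],[47,0]]
[[4,10],[13,11],[14,0],[46,8],[47,0]]
[[4,10],[13,11],[14,0],[46,8],[47,0]]
[[4,10],[13,11],[14,0],[41,1],[46,8],[47,1],[49,0]]
[[4,10],[13,11],[14,0],[38,7],[46,8],[47,1],[49,0]]
[[4,10],[13,11],[14,0],[20,1],[26,0],[38,7],[46,8],[47,1],[49,0]]
[[4,10],[13,11],[14,0],[20,1],[23,2],[26,0],[38,7],[46,8],[47,1],[49,0]]
[[4,10],[13,11],[14,0],[20,1],[23,2],[26,0],[31,1],[34,0],[38,7],[46,8],[47,1],[49,0]]
[[4,10],[13,11],[14,0],[18,1],[23,2],[26,0],[31,1],[34,0],[38,7],[46,8],[47,1],[49,0]]
[[4,10],[13,11],[14,0],[18,1],[23,2],[26,0],[31,1],[34,0],[38,7],[46,8],[47,5],[49,0]]
[[4,10],[13,11],[14,0],[18,1],[23,10],[34,0],[38,7],[46,8],[47,5],[49,0]]
[[4,10],[13,11],[14,0],[18,1],[23,10],[34,0],[38,7],[46,8],[47,5],[49,0]]
[[4,10],[13,11],[14,0],[18,1],[23,18],[34,0],[38,7],[46,8],[47,5],[49,0]]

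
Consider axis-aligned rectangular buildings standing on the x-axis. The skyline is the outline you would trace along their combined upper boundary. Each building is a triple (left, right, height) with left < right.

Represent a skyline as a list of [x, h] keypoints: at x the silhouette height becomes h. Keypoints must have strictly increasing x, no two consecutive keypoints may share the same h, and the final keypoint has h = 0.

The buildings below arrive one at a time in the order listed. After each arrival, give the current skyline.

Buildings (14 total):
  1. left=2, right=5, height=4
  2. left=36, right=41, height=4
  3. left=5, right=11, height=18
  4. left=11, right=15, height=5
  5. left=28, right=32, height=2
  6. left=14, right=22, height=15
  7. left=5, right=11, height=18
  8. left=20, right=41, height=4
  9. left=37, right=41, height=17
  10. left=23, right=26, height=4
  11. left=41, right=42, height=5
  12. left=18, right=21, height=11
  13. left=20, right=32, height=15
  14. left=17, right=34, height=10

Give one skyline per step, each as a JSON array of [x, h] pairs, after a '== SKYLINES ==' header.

== SKYLINES ==
[[2,4],[5,0]]
[[2,4],[5,0],[36,4],[41,0]]
[[2,4],[5,18],[11,0],[36,4],[41,0]]
[[2,4],[5,18],[11,5],[15,0],[36,4],[41,0]]
[[2,4],[5,18],[11,5],[15,0],[28,2],[32,0],[36,4],[41,0]]
[[2,4],[5,18],[11,5],[14,15],[22,0],[28,2],[32,0],[36,4],[41,0]]
[[2,4],[5,18],[11,5],[14,15],[22,0],[28,2],[32,0],[36,4],[41,0]]
[[2,4],[5,18],[11,5],[14,15],[22,4],[41,0]]
[[2,4],[5,18],[11,5],[14,15],[22,4],[37,17],[41,0]]
[[2,4],[5,18],[11,5],[14,15],[22,4],[37,17],[41,0]]
[[2,4],[5,18],[11,5],[14,15],[22,4],[37,17],[41,5],[42,0]]
[[2,4],[5,18],[11,5],[14,15],[22,4],[37,17],[41,5],[42,0]]
[[2,4],[5,18],[11,5],[14,15],[32,4],[37,17],[41,5],[42,0]]
[[2,4],[5,18],[11,5],[14,15],[32,10],[34,4],[37,17],[41,5],[42,0]]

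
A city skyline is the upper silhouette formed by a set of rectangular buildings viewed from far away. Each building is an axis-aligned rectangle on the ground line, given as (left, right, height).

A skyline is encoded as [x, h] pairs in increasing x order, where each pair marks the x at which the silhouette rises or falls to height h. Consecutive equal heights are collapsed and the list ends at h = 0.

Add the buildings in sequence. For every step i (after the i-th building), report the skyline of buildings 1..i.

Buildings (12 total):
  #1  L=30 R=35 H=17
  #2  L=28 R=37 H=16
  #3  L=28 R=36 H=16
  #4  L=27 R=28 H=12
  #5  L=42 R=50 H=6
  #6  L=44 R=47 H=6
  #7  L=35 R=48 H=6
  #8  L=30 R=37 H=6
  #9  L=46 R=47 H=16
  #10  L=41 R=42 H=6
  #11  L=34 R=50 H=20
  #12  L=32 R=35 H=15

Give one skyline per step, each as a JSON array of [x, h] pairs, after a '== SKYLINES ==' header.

== SKYLINES ==
[[30,17],[35,0]]
[[28,16],[30,17],[35,16],[37,0]]
[[28,16],[30,17],[35,16],[37,0]]
[[27,12],[28,16],[30,17],[35,16],[37,0]]
[[27,12],[28,16],[30,17],[35,16],[37,0],[42,6],[50,0]]
[[27,12],[28,16],[30,17],[35,16],[37,0],[42,6],[50,0]]
[[27,12],[28,16],[30,17],[35,16],[37,6],[50,0]]
[[27,12],[28,16],[30,17],[35,16],[37,6],[50,0]]
[[27,12],[28,16],[30,17],[35,16],[37,6],[46,16],[47,6],[50,0]]
[[27,12],[28,16],[30,17],[35,16],[37,6],[46,16],[47,6],[50,0]]
[[27,12],[28,16],[30,17],[34,20],[50,0]]
[[27,12],[28,16],[30,17],[34,20],[50,0]]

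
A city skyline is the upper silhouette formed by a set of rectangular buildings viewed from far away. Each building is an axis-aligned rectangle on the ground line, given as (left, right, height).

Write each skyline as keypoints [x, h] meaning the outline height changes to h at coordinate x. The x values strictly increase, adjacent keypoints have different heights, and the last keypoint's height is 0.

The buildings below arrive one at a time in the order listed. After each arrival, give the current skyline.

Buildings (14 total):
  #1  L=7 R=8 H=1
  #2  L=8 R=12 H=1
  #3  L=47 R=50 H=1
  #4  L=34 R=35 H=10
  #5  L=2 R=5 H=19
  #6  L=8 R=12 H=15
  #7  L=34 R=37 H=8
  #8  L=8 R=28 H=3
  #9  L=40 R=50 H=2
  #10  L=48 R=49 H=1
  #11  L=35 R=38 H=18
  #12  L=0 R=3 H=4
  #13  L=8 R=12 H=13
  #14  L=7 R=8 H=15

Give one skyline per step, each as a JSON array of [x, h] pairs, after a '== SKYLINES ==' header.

== SKYLINES ==
[[7,1],[8,0]]
[[7,1],[12,0]]
[[7,1],[12,0],[47,1],[50,0]]
[[7,1],[12,0],[34,10],[35,0],[47,1],[50,0]]
[[2,19],[5,0],[7,1],[12,0],[34,10],[35,0],[47,1],[50,0]]
[[2,19],[5,0],[7,1],[8,15],[12,0],[34,10],[35,0],[47,1],[50,0]]
[[2,19],[5,0],[7,1],[8,15],[12,0],[34,10],[35,8],[37,0],[47,1],[50,0]]
[[2,19],[5,0],[7,1],[8,15],[12,3],[28,0],[34,10],[35,8],[37,0],[47,1],[50,0]]
[[2,19],[5,0],[7,1],[8,15],[12,3],[28,0],[34,10],[35,8],[37,0],[40,2],[50,0]]
[[2,19],[5,0],[7,1],[8,15],[12,3],[28,0],[34,10],[35,8],[37,0],[40,2],[50,0]]
[[2,19],[5,0],[7,1],[8,15],[12,3],[28,0],[34,10],[35,18],[38,0],[40,2],[50,0]]
[[0,4],[2,19],[5,0],[7,1],[8,15],[12,3],[28,0],[34,10],[35,18],[38,0],[40,2],[50,0]]
[[0,4],[2,19],[5,0],[7,1],[8,15],[12,3],[28,0],[34,10],[35,18],[38,0],[40,2],[50,0]]
[[0,4],[2,19],[5,0],[7,15],[12,3],[28,0],[34,10],[35,18],[38,0],[40,2],[50,0]]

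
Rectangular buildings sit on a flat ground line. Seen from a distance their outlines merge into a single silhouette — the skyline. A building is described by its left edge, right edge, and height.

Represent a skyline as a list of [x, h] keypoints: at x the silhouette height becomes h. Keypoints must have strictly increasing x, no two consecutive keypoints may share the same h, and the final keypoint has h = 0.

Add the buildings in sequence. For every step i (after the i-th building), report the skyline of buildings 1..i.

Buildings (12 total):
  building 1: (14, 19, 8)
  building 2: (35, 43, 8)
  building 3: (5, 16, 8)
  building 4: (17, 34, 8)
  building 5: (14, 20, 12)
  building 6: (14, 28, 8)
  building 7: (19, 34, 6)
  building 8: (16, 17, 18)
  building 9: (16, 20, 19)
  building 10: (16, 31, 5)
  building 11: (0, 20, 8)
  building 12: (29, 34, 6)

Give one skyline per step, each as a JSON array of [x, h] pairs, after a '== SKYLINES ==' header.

== SKYLINES ==
[[14,8],[19,0]]
[[14,8],[19,0],[35,8],[43,0]]
[[5,8],[19,0],[35,8],[43,0]]
[[5,8],[34,0],[35,8],[43,0]]
[[5,8],[14,12],[20,8],[34,0],[35,8],[43,0]]
[[5,8],[14,12],[20,8],[34,0],[35,8],[43,0]]
[[5,8],[14,12],[20,8],[34,0],[35,8],[43,0]]
[[5,8],[14,12],[16,18],[17,12],[20,8],[34,0],[35,8],[43,0]]
[[5,8],[14,12],[16,19],[20,8],[34,0],[35,8],[43,0]]
[[5,8],[14,12],[16,19],[20,8],[34,0],[35,8],[43,0]]
[[0,8],[14,12],[16,19],[20,8],[34,0],[35,8],[43,0]]
[[0,8],[14,12],[16,19],[20,8],[34,0],[35,8],[43,0]]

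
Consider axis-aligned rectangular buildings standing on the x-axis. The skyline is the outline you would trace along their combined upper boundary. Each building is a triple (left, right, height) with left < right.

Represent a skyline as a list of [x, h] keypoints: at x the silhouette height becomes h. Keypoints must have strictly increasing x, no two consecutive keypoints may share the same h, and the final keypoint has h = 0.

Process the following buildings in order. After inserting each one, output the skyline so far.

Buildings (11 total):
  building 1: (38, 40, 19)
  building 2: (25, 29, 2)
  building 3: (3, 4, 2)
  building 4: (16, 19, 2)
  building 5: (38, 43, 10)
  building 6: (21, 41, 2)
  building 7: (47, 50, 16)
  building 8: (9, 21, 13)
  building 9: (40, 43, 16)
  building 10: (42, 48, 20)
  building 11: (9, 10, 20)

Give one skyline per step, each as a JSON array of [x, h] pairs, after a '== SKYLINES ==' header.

== SKYLINES ==
[[38,19],[40,0]]
[[25,2],[29,0],[38,19],[40,0]]
[[3,2],[4,0],[25,2],[29,0],[38,19],[40,0]]
[[3,2],[4,0],[16,2],[19,0],[25,2],[29,0],[38,19],[40,0]]
[[3,2],[4,0],[16,2],[19,0],[25,2],[29,0],[38,19],[40,10],[43,0]]
[[3,2],[4,0],[16,2],[19,0],[21,2],[38,19],[40,10],[43,0]]
[[3,2],[4,0],[16,2],[19,0],[21,2],[38,19],[40,10],[43,0],[47,16],[50,0]]
[[3,2],[4,0],[9,13],[21,2],[38,19],[40,10],[43,0],[47,16],[50,0]]
[[3,2],[4,0],[9,13],[21,2],[38,19],[40,16],[43,0],[47,16],[50,0]]
[[3,2],[4,0],[9,13],[21,2],[38,19],[40,16],[42,20],[48,16],[50,0]]
[[3,2],[4,0],[9,20],[10,13],[21,2],[38,19],[40,16],[42,20],[48,16],[50,0]]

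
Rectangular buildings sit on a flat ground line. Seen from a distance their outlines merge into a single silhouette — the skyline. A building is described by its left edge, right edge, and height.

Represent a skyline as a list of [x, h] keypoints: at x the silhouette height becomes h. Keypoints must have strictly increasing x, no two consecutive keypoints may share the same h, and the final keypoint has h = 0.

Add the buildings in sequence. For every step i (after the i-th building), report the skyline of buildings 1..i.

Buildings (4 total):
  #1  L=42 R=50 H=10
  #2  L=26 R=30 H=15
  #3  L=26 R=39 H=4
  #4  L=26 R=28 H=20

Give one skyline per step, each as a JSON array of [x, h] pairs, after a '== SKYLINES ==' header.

== SKYLINES ==
[[42,10],[50,0]]
[[26,15],[30,0],[42,10],[50,0]]
[[26,15],[30,4],[39,0],[42,10],[50,0]]
[[26,20],[28,15],[30,4],[39,0],[42,10],[50,0]]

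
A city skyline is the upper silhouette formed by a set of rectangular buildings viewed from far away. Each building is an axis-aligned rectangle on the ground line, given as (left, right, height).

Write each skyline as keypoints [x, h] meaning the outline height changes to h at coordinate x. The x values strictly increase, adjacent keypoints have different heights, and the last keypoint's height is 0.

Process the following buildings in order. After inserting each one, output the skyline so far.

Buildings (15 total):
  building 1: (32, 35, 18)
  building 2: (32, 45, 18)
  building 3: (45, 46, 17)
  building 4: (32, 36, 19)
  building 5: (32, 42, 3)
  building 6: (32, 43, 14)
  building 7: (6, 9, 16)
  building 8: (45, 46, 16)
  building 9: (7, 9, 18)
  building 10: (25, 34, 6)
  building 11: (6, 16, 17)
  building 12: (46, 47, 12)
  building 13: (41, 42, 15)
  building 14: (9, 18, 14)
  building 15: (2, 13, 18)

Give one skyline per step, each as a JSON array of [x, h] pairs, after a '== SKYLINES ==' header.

== SKYLINES ==
[[32,18],[35,0]]
[[32,18],[45,0]]
[[32,18],[45,17],[46,0]]
[[32,19],[36,18],[45,17],[46,0]]
[[32,19],[36,18],[45,17],[46,0]]
[[32,19],[36,18],[45,17],[46,0]]
[[6,16],[9,0],[32,19],[36,18],[45,17],[46,0]]
[[6,16],[9,0],[32,19],[36,18],[45,17],[46,0]]
[[6,16],[7,18],[9,0],[32,19],[36,18],[45,17],[46,0]]
[[6,16],[7,18],[9,0],[25,6],[32,19],[36,18],[45,17],[46,0]]
[[6,17],[7,18],[9,17],[16,0],[25,6],[32,19],[36,18],[45,17],[46,0]]
[[6,17],[7,18],[9,17],[16,0],[25,6],[32,19],[36,18],[45,17],[46,12],[47,0]]
[[6,17],[7,18],[9,17],[16,0],[25,6],[32,19],[36,18],[45,17],[46,12],[47,0]]
[[6,17],[7,18],[9,17],[16,14],[18,0],[25,6],[32,19],[36,18],[45,17],[46,12],[47,0]]
[[2,18],[13,17],[16,14],[18,0],[25,6],[32,19],[36,18],[45,17],[46,12],[47,0]]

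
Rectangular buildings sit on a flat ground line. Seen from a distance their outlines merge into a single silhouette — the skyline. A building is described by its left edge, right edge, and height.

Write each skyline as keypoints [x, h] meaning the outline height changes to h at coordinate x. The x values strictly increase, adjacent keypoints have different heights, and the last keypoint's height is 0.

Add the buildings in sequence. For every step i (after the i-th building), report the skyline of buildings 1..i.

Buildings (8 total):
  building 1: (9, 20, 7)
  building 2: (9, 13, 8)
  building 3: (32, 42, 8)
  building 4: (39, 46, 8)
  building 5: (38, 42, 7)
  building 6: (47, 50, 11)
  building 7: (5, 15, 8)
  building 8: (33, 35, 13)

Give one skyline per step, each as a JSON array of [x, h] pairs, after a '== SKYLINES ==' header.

== SKYLINES ==
[[9,7],[20,0]]
[[9,8],[13,7],[20,0]]
[[9,8],[13,7],[20,0],[32,8],[42,0]]
[[9,8],[13,7],[20,0],[32,8],[46,0]]
[[9,8],[13,7],[20,0],[32,8],[46,0]]
[[9,8],[13,7],[20,0],[32,8],[46,0],[47,11],[50,0]]
[[5,8],[15,7],[20,0],[32,8],[46,0],[47,11],[50,0]]
[[5,8],[15,7],[20,0],[32,8],[33,13],[35,8],[46,0],[47,11],[50,0]]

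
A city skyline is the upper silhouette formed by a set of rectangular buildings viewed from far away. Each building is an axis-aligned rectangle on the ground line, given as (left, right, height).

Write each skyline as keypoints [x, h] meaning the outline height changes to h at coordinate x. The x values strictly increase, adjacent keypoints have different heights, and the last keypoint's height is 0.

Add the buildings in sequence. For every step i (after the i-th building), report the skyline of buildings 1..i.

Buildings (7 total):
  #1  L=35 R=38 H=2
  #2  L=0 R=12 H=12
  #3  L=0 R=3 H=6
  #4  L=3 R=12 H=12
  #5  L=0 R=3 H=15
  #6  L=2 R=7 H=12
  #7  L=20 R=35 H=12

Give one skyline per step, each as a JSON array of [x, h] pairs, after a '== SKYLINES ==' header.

== SKYLINES ==
[[35,2],[38,0]]
[[0,12],[12,0],[35,2],[38,0]]
[[0,12],[12,0],[35,2],[38,0]]
[[0,12],[12,0],[35,2],[38,0]]
[[0,15],[3,12],[12,0],[35,2],[38,0]]
[[0,15],[3,12],[12,0],[35,2],[38,0]]
[[0,15],[3,12],[12,0],[20,12],[35,2],[38,0]]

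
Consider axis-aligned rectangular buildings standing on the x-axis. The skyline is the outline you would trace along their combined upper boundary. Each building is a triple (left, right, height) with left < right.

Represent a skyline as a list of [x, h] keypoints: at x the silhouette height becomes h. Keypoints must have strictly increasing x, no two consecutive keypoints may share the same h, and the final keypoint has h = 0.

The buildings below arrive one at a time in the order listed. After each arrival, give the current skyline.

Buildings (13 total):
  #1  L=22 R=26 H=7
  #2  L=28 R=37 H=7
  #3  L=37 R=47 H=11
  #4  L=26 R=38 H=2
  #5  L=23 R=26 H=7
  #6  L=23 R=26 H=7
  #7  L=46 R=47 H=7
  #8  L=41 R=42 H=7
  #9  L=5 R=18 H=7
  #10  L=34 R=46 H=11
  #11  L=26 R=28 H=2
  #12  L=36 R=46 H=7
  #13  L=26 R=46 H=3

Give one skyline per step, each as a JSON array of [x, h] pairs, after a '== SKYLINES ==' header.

== SKYLINES ==
[[22,7],[26,0]]
[[22,7],[26,0],[28,7],[37,0]]
[[22,7],[26,0],[28,7],[37,11],[47,0]]
[[22,7],[26,2],[28,7],[37,11],[47,0]]
[[22,7],[26,2],[28,7],[37,11],[47,0]]
[[22,7],[26,2],[28,7],[37,11],[47,0]]
[[22,7],[26,2],[28,7],[37,11],[47,0]]
[[22,7],[26,2],[28,7],[37,11],[47,0]]
[[5,7],[18,0],[22,7],[26,2],[28,7],[37,11],[47,0]]
[[5,7],[18,0],[22,7],[26,2],[28,7],[34,11],[47,0]]
[[5,7],[18,0],[22,7],[26,2],[28,7],[34,11],[47,0]]
[[5,7],[18,0],[22,7],[26,2],[28,7],[34,11],[47,0]]
[[5,7],[18,0],[22,7],[26,3],[28,7],[34,11],[47,0]]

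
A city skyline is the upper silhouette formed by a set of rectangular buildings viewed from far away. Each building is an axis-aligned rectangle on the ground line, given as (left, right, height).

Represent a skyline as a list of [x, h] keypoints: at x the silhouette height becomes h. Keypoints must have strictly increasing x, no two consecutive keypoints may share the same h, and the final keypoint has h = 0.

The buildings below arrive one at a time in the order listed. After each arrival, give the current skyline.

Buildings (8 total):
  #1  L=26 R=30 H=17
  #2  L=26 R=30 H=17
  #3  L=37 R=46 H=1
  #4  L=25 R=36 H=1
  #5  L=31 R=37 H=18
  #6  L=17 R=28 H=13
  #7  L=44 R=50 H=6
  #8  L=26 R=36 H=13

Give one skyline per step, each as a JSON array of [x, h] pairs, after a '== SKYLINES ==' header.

== SKYLINES ==
[[26,17],[30,0]]
[[26,17],[30,0]]
[[26,17],[30,0],[37,1],[46,0]]
[[25,1],[26,17],[30,1],[36,0],[37,1],[46,0]]
[[25,1],[26,17],[30,1],[31,18],[37,1],[46,0]]
[[17,13],[26,17],[30,1],[31,18],[37,1],[46,0]]
[[17,13],[26,17],[30,1],[31,18],[37,1],[44,6],[50,0]]
[[17,13],[26,17],[30,13],[31,18],[37,1],[44,6],[50,0]]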